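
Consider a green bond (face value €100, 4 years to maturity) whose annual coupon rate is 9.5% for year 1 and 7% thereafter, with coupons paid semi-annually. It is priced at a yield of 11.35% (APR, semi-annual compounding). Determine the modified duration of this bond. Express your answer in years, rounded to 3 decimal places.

3.260 years

Periodic yield y = 0.05675. First find Macaulay duration:
  t   CF        PV=CF/(1+0.05675)^t    t·PV
  1         4.75         4.4949         4.4949
  2         4.75         4.2535         8.5071
  3         3.50         2.9659         8.8976
  4         3.50         2.8066        11.2264
  5         3.50         2.6559        13.2793
  6         3.50         2.5132        15.0795
  7         3.50         2.3783        16.6479
  8       103.50        66.5522       532.4175
  Σ                     88.6205       610.5501
P = 88.6205; Macaulay duration = 610.5501 / 88.6205 = 6.88949 half-year periods = 3.44475 years.
Modified duration = D_Mac / (1 + y) = 3.44475 / 1.05675 = 3.25976 years.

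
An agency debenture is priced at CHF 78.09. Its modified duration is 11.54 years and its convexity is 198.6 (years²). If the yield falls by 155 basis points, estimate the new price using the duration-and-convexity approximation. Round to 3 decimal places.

CHF 93.921

Duration effect: -D_mod·Δy = -11.54 × (-0.0155) = +0.178870
Convexity effect: ½·C·(Δy)² = 0.5 × 198.6 × (-0.0155)² = +0.023856825
ΔP/P ≈ +0.178870 + 0.023856825 = +0.202726825
New price ≈ 78.09 × (1 + 0.202726825) = 93.92093776425.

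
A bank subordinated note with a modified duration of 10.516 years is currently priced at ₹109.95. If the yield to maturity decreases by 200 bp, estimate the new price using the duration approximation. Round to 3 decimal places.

Duration approximation: ΔP/P ≈ -D_mod · Δy = -10.516 × (-0.02) = +0.210320.
New price ≈ 109.95 × (1 + 0.210320) = 133.074684.

₹133.075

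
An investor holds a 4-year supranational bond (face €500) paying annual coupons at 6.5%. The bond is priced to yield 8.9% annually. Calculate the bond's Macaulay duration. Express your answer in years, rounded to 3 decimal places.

Periodic yield y = 0.089. Discount each cash flow and weight by its year:
  t   CF        PV=CF/(1+0.089)^t    t·PV
  1        32.50        29.8439        29.8439
  2        32.50        27.4049        54.8097
  3        32.50        25.1652        75.4955
  4       532.50       378.6240     1,514.4958
  Σ                    461.0379     1,674.6449
Price P = Σ PV = 461.0379.
Macaulay duration = Σ(t·PV) / P = 1,674.6449 / 461.0379 = 3.63234 years.

3.632 years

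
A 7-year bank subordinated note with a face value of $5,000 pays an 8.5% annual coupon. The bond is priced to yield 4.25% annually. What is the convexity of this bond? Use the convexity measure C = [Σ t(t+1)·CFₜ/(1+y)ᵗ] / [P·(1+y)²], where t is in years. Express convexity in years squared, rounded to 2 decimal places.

39.09

With y = 0.0425:
  t   CF        PV=CF/(1+0.0425)^t    t·PV        t(t+1)·PV
  1       425.00       407.6739       407.6739         815.3477
  2       425.00       391.0541       782.1081       2,346.3244
  3       425.00       375.1118     1,125.3354       4,501.3417
  4       425.00       359.8195     1,439.2779       7,196.3897
  5       425.00       345.1506     1,725.7529      10,354.5175
  6       425.00       331.0797     1,986.4782      13,905.3472
  7     5,425.00     4,053.8465    28,376.9253     227,015.4024
  Σ                  6,263.7360    35,843.5518     266,134.6707
P = 6,263.7360.
Convexity = Σ t(t+1)·PV / [P·(1+y)²] = 266,134.6707 / (6,263.7360 × 1.086806) = 39.09452.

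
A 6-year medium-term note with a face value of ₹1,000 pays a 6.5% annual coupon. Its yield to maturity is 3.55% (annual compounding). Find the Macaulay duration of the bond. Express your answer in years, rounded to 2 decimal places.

5.22 years

Periodic yield y = 0.0355. Discount each cash flow and weight by its year:
  t   CF        PV=CF/(1+0.0355)^t    t·PV
  1        65.00        62.7716        62.7716
  2        65.00        60.6196       121.2392
  3        65.00        58.5414       175.6242
  4        65.00        56.5344       226.1377
  5        65.00        54.5963       272.9813
  6     1,065.00       863.8712     5,183.2271
  Σ                  1,156.9345     6,041.9811
Price P = Σ PV = 1,156.9345.
Macaulay duration = Σ(t·PV) / P = 6,041.9811 / 1,156.9345 = 5.22241 years.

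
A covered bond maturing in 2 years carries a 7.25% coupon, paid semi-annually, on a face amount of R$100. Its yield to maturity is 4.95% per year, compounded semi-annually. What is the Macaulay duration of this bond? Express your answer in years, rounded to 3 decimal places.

Periodic yield y = 0.02475. Discount each cash flow and weight by its period:
  t   CF        PV=CF/(1+0.02475)^t    t·PV
  1        3.625         3.5374         3.5374
  2        3.625         3.4520         6.9040
  3        3.625         3.3686        10.1059
  4      103.625        93.9708       375.8831
  Σ                    104.3289       396.4305
Price P = Σ PV = 104.3289.
Macaulay duration = Σ(t·PV) / P = 396.4305 / 104.3289 = 3.79982 half-year periods.
In years: 3.79982 / 2 = 1.89991 years.

1.900 years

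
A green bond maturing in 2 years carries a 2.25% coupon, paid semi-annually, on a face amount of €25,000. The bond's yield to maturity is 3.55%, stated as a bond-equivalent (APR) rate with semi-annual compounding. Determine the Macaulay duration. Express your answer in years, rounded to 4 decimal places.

Periodic yield y = 0.01775. Discount each cash flow and weight by its period:
  t   CF        PV=CF/(1+0.01775)^t    t·PV
  1       281.25       276.3449       276.3449
  2       281.25       271.5253       543.0506
  3       281.25       266.7898       800.3694
  4    25,281.25    23,563.1908    94,252.7630
  Σ                 24,377.8507    95,872.5279
Price P = Σ PV = 24,377.8507.
Macaulay duration = Σ(t·PV) / P = 95,872.5279 / 24,377.8507 = 3.93277 half-year periods.
In years: 3.93277 / 2 = 1.96639 years.

1.9664 years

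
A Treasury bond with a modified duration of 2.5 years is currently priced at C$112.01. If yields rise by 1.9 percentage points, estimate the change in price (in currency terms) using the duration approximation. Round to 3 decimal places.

-C$5.320

Duration approximation: ΔP/P ≈ -D_mod · Δy = -2.5 × (+0.019) = -0.047500.
ΔP ≈ 112.01 × (-0.047500) = -5.320475.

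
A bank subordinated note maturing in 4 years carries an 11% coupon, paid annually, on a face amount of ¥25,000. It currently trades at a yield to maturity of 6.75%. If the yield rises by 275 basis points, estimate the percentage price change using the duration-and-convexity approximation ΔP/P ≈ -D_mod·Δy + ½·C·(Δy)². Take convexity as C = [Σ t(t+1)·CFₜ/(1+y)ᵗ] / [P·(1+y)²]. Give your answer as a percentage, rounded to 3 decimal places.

With y = 0.0675:
  t   CF        PV=CF/(1+0.0675)^t    t·PV        t(t+1)·PV
  1     2,750.00     2,576.1124     2,576.1124       5,152.2248
  2     2,750.00     2,413.2201     4,826.4401      14,479.3203
  3     2,750.00     2,260.6277     6,781.8831      27,127.5323
  4    27,750.00    21,369.3569    85,477.4276     427,387.1382
  Σ                 28,619.3171    99,661.8632     474,146.2156
P = 28,619.3171; D_Mac = 3.48233 yrs; D_mod = 3.26213 yrs; C = 14.53842.
Duration effect: -3.26213 × (+0.0275) = -0.089709
Convexity effect: 0.5 × 14.53842 × (0.0275)² = +0.0054973
ΔP/P ≈ -0.089709 + 0.0054973 = -0.084211 = -8.4211%.

-8.421%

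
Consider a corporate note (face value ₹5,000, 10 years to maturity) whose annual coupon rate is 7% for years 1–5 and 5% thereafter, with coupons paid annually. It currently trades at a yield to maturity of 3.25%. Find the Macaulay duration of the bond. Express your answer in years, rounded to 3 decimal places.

7.861 years

Periodic yield y = 0.0325. Discount each cash flow and weight by its year:
  t   CF        PV=CF/(1+0.0325)^t    t·PV
  1       350.00       338.9831       338.9831
  2       350.00       328.3129       656.6258
  3       350.00       317.9786       953.9357
  4       350.00       307.9696     1,231.8783
  5       350.00       298.2756     1,491.3781
  6       250.00       206.3477     1,238.0862
  7       250.00       199.8525     1,398.9675
  8       250.00       193.5617     1,548.4940
  9       250.00       187.4690     1,687.2210
  10    5,250.00     3,812.9288    38,129.2884
  Σ                  6,191.6795    48,674.8580
Price P = Σ PV = 6,191.6795.
Macaulay duration = Σ(t·PV) / P = 48,674.8580 / 6,191.6795 = 7.86133 years.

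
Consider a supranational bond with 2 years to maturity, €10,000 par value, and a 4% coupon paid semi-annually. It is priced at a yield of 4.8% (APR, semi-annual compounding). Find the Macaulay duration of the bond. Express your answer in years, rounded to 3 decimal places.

Periodic yield y = 0.024. Discount each cash flow and weight by its period:
  t   CF        PV=CF/(1+0.024)^t    t·PV
  1       200.00       195.3125       195.3125
  2       200.00       190.7349       381.4697
  3       200.00       186.2645       558.7935
  4    10,200.00     9,276.8460    37,107.3838
  Σ                  9,849.1578    38,242.9596
Price P = Σ PV = 9,849.1578.
Macaulay duration = Σ(t·PV) / P = 38,242.9596 / 9,849.1578 = 3.88287 half-year periods.
In years: 3.88287 / 2 = 1.94143 years.

1.941 years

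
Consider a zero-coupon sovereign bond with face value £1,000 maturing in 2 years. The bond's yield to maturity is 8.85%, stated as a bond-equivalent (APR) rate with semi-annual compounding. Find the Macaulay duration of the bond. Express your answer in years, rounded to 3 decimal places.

2.000 years

A zero-coupon bond has a single cash flow at maturity, so its Macaulay duration equals its maturity: 2 years.
(Equivalently: 4 semi-annual periods ÷ 2 = 2 years.)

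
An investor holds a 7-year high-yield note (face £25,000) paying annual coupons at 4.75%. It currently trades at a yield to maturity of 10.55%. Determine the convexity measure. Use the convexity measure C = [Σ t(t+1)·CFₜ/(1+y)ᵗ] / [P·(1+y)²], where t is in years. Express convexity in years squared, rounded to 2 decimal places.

36.69

With y = 0.1055:
  t   CF        PV=CF/(1+0.1055)^t    t·PV        t(t+1)·PV
  1     1,187.50     1,074.1746     1,074.1746       2,148.3492
  2     1,187.50       971.6640     1,943.3281       5,829.9842
  3     1,187.50       878.9363     2,636.8088      10,547.2350
  4     1,187.50       795.0577     3,180.2307      15,901.1534
  5     1,187.50       719.1838     3,595.9189      21,575.5134
  6     1,187.50       650.5507     3,903.3041      27,323.1287
  7    26,187.50    12,977.2542    90,840.7794     726,726.2355
  Σ                 18,066.8212   107,174.5445     810,051.5993
P = 18,066.8212.
Convexity = Σ t(t+1)·PV / [P·(1+y)²] = 810,051.5993 / (18,066.8212 × 1.222130) = 36.68711.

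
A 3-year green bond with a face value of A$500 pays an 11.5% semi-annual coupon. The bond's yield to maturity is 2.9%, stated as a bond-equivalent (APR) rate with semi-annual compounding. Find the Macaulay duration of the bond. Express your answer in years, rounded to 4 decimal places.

Periodic yield y = 0.0145. Discount each cash flow and weight by its period:
  t   CF        PV=CF/(1+0.0145)^t    t·PV
  1        28.75        28.3391        28.3391
  2        28.75        27.9340        55.8681
  3        28.75        27.5348        82.6044
  4        28.75        27.1412       108.5649
  5        28.75        26.7533       133.7666
  6       528.75       484.9959     2,909.9754
  Σ                    622.6984     3,319.1185
Price P = Σ PV = 622.6984.
Macaulay duration = Σ(t·PV) / P = 3,319.1185 / 622.6984 = 5.33022 half-year periods.
In years: 5.33022 / 2 = 2.66511 years.

2.6651 years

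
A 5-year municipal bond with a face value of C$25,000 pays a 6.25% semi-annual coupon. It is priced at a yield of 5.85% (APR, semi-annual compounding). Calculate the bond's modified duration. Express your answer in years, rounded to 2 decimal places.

Periodic yield y = 0.02925. First find Macaulay duration:
  t   CF        PV=CF/(1+0.02925)^t    t·PV
  1       781.25       759.0479       759.0479
  2       781.25       737.4767     1,474.9533
  3       781.25       716.5185     2,149.5555
  4       781.25       696.1559     2,784.6237
  5       781.25       676.3720     3,381.8602
  6       781.25       657.1504     3,942.9024
  7       781.25       638.4750     4,469.3250
  8       781.25       620.3303     4,962.6427
  9       781.25       602.7013     5,424.3120
  10   25,781.25    19,323.9192   193,239.1923
  Σ                 25,428.1473   222,588.4150
P = 25,428.1473; Macaulay duration = 222,588.4150 / 25,428.1473 = 8.75362 half-year periods = 4.37681 years.
Modified duration = D_Mac / (1 + y) = 4.37681 / 1.02925 = 4.25243 years.

4.25 years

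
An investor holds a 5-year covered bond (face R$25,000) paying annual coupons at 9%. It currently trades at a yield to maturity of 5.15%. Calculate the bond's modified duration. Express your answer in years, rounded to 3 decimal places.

4.090 years

Periodic yield y = 0.0515. First find Macaulay duration:
  t   CF        PV=CF/(1+0.0515)^t    t·PV
  1     2,250.00     2,139.8003     2,139.8003
  2     2,250.00     2,034.9979     4,069.9958
  3     2,250.00     1,935.3285     5,805.9854
  4     2,250.00     1,840.5406     7,362.1625
  5    27,250.00    21,199.2317   105,996.1585
  Σ                 29,149.8990   125,374.1025
P = 29,149.8990; Macaulay duration = 125,374.1025 / 29,149.8990 = 4.30101 years.
Modified duration = D_Mac / (1 + y) = 4.30101 / 1.0515 = 4.09036 years.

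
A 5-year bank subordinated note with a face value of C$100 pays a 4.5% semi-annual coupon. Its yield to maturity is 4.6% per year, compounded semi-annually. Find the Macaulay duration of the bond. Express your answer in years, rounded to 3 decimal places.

Periodic yield y = 0.023. Discount each cash flow and weight by its period:
  t   CF        PV=CF/(1+0.023)^t    t·PV
  1         2.25         2.1994         2.1994
  2         2.25         2.1500         4.2999
  3         2.25         2.1016         6.3049
  4         2.25         2.0544         8.2175
  5         2.25         2.0082        10.0409
  6         2.25         1.9630        11.7782
  7         2.25         1.9189        13.4323
  8         2.25         1.8758        15.0061
  9         2.25         1.8336        16.5023
  10      102.25        81.4530       814.5298
  Σ                     99.5578       902.3114
Price P = Σ PV = 99.5578.
Macaulay duration = Σ(t·PV) / P = 902.3114 / 99.5578 = 9.06319 half-year periods.
In years: 9.06319 / 2 = 4.53159 years.

4.532 years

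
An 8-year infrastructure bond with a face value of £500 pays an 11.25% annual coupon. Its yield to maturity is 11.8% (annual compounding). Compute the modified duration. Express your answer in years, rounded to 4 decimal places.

5.0448 years

Periodic yield y = 0.118. First find Macaulay duration:
  t   CF        PV=CF/(1+0.118)^t    t·PV
  1        56.25        50.3131        50.3131
  2        56.25        45.0027        90.0055
  3        56.25        40.2529       120.7587
  4        56.25        36.0044       144.0175
  5        56.25        32.2043       161.0214
  6        56.25        28.8053       172.8315
  7        56.25        25.7650       180.3549
  8       556.25       227.8954     1,823.1634
  Σ                    486.2430     2,742.4659
P = 486.2430; Macaulay duration = 2,742.4659 / 486.2430 = 5.64011 years.
Modified duration = D_Mac / (1 + y) = 5.64011 / 1.118 = 5.04482 years.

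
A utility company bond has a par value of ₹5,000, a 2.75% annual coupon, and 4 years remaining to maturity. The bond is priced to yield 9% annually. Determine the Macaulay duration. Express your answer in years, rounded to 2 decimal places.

3.82 years

Periodic yield y = 0.09. Discount each cash flow and weight by its year:
  t   CF        PV=CF/(1+0.09)^t    t·PV
  1       137.50       126.1468       126.1468
  2       137.50       115.7310       231.4620
  3       137.50       106.1752       318.5257
  4     5,137.50     3,639.5345    14,558.1381
  Σ                  3,987.5875    15,234.2726
Price P = Σ PV = 3,987.5875.
Macaulay duration = Σ(t·PV) / P = 15,234.2726 / 3,987.5875 = 3.82042 years.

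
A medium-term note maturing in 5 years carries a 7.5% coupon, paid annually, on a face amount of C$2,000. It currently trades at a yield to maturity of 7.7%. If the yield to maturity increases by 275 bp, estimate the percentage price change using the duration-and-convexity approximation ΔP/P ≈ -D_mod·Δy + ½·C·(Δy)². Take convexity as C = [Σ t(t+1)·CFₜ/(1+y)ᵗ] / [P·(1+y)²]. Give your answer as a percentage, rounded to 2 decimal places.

-10.29%

With y = 0.077:
  t   CF        PV=CF/(1+0.077)^t    t·PV        t(t+1)·PV
  1       150.00       139.2758       139.2758         278.5515
  2       150.00       129.3183       258.6365         775.9096
  3       150.00       120.0727       360.2180       1,440.8720
  4       150.00       111.4881       445.9523       2,229.7616
  5     2,150.00     1,483.7473     7,418.7365      44,512.4192
  Σ                  1,983.9021     8,622.8191      49,237.5139
P = 1,983.9021; D_Mac = 4.34639 yrs; D_mod = 4.03565 yrs; C = 21.39659.
Duration effect: -4.03565 × (+0.0275) = -0.110980
Convexity effect: 0.5 × 21.39659 × (0.0275)² = +0.0080906
ΔP/P ≈ -0.110980 + 0.0080906 = -0.102890 = -10.2890%.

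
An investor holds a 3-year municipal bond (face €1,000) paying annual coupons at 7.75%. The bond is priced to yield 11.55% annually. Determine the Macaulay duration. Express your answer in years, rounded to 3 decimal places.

2.778 years

Periodic yield y = 0.1155. Discount each cash flow and weight by its year:
  t   CF        PV=CF/(1+0.1155)^t    t·PV
  1        77.50        69.4756        69.4756
  2        77.50        62.2820       124.5640
  3     1,077.50       776.2624     2,328.7872
  Σ                    908.0200     2,522.8268
Price P = Σ PV = 908.0200.
Macaulay duration = Σ(t·PV) / P = 2,522.8268 / 908.0200 = 2.77838 years.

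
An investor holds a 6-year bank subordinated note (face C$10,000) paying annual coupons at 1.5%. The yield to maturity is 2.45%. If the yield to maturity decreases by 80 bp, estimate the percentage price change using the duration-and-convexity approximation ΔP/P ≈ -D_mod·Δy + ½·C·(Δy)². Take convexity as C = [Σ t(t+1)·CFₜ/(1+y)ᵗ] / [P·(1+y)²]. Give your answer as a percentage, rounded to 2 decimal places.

With y = 0.0245:
  t   CF        PV=CF/(1+0.0245)^t    t·PV        t(t+1)·PV
  1       150.00       146.4129       146.4129         292.8258
  2       150.00       142.9116       285.8231         857.4693
  3       150.00       139.4939       418.4818       1,673.9274
  4       150.00       136.1581       544.6323       2,723.1615
  5       150.00       132.9020       664.5099       3,987.0593
  6    10,150.00     8,777.9735    52,667.8411     368,674.8874
  Σ                  9,475.8519    54,727.7011     378,209.3307
P = 9,475.8519; D_Mac = 5.77549 yrs; D_mod = 5.63738 yrs; C = 38.02682.
Duration effect: -5.63738 × (-0.008) = +0.045099
Convexity effect: 0.5 × 38.02682 × (-0.008)² = +0.0012169
ΔP/P ≈ +0.045099 + 0.0012169 = +0.046316 = +4.6316%.

+4.63%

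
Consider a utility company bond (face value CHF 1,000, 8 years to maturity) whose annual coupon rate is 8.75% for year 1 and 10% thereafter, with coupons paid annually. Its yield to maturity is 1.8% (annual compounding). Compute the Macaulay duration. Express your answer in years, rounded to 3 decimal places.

Periodic yield y = 0.018. Discount each cash flow and weight by its year:
  t   CF        PV=CF/(1+0.018)^t    t·PV
  1        87.50        85.9528        85.9528
  2       100.00        96.4949       192.9898
  3       100.00        94.7887       284.3662
  4       100.00        93.1127       372.4508
  5       100.00        91.4663       457.3315
  6       100.00        89.8490       539.0941
  7       100.00        88.2603       617.8223
  8     1,100.00       953.6971     7,629.5768
  Σ                  1,593.6219    10,179.5843
Price P = Σ PV = 1,593.6219.
Macaulay duration = Σ(t·PV) / P = 10,179.5843 / 1,593.6219 = 6.38770 years.

6.388 years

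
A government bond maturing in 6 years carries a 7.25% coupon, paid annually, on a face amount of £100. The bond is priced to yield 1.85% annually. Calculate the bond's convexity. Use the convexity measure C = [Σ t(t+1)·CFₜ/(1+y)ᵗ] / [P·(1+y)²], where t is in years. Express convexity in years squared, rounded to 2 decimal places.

With y = 0.0185:
  t   CF        PV=CF/(1+0.0185)^t    t·PV        t(t+1)·PV
  1         7.25         7.1183         7.1183          14.2366
  2         7.25         6.9890        13.9780          41.9341
  3         7.25         6.8621        20.5862          82.3448
  4         7.25         6.7374        26.9497         134.7485
  5         7.25         6.6150        33.0752         198.4514
  6       107.25        96.0796       576.4775       4,035.3424
  Σ                    130.4014       678.1849       4,507.0578
P = 130.4014.
Convexity = Σ t(t+1)·PV / [P·(1+y)²] = 4,507.0578 / (130.4014 × 1.037342) = 33.31875.

33.32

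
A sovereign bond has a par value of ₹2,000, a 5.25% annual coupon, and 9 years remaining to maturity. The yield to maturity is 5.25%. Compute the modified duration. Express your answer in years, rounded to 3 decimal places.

Periodic yield y = 0.0525. First find Macaulay duration:
  t   CF        PV=CF/(1+0.0525)^t    t·PV
  1       105.00        99.7625        99.7625
  2       105.00        94.7862       189.5724
  3       105.00        90.0581       270.1744
  4       105.00        85.5659       342.2637
  5       105.00        81.2978       406.4890
  6       105.00        77.2426       463.4554
  7       105.00        73.3896       513.7273
  8       105.00        69.7288       557.8307
  9     2,105.00     1,328.1685    11,953.5161
  Σ                  2,000.0000    14,796.7914
P = 2,000.0000; Macaulay duration = 14,796.7914 / 2,000.0000 = 7.39840 years.
Modified duration = D_Mac / (1 + y) = 7.39840 / 1.0525 = 7.02935 years.

7.029 years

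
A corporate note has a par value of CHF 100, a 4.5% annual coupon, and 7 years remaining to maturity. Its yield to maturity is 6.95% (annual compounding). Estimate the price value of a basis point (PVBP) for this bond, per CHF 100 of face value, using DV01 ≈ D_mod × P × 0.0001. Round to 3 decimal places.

Periodic yield y = 0.0695.
  t   CF        PV=CF/(1+0.0695)^t    t·PV
  1         4.50         4.2076         4.2076
  2         4.50         3.9342         7.8683
  3         4.50         3.6785        11.0355
  4         4.50         3.4395        13.7578
  5         4.50         3.2159        16.0797
  6         4.50         3.0070        18.0418
  7       104.50        65.2906       457.0343
  Σ                     86.7732       528.0250
P = 86.7732; D_Mac = 6.08512 yrs; D_mod = 5.68968 yrs.
DV01 ≈ 5.68968 × 86.7732 × 0.0001 = 0.049371.

CHF 0.049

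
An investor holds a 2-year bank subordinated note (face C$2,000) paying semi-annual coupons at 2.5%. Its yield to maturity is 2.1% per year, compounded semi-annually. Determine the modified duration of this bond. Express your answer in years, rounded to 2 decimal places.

Periodic yield y = 0.0105. First find Macaulay duration:
  t   CF        PV=CF/(1+0.0105)^t    t·PV
  1        25.00        24.7402        24.7402
  2        25.00        24.4832        48.9663
  3        25.00        24.2288        72.6863
  4     2,025.00     1,942.1365     7,768.5461
  Σ                  2,015.5887     7,914.9389
P = 2,015.5887; Macaulay duration = 7,914.9389 / 2,015.5887 = 3.92686 half-year periods = 1.96343 years.
Modified duration = D_Mac / (1 + y) = 1.96343 / 1.0105 = 1.94303 years.

1.94 years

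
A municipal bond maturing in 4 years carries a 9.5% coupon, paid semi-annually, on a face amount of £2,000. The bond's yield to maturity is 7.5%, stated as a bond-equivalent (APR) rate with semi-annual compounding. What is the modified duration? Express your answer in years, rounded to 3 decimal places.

Periodic yield y = 0.0375. First find Macaulay duration:
  t   CF        PV=CF/(1+0.0375)^t    t·PV
  1        95.00        91.5663        91.5663
  2        95.00        88.2566       176.5133
  3        95.00        85.0666       255.1999
  4        95.00        81.9919       327.9678
  5        95.00        79.0284       395.1419
  6        95.00        76.1719       457.0316
  7        95.00        73.4187       513.9311
  8     2,095.00     1,560.5554    12,484.4430
  Σ                  2,136.0559    14,701.7949
P = 2,136.0559; Macaulay duration = 14,701.7949 / 2,136.0559 = 6.88268 half-year periods = 3.44134 years.
Modified duration = D_Mac / (1 + y) = 3.44134 / 1.0375 = 3.31696 years.

3.317 years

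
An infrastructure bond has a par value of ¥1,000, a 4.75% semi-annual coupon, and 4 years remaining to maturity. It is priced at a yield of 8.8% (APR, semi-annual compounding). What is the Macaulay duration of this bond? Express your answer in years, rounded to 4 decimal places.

Periodic yield y = 0.044. Discount each cash flow and weight by its period:
  t   CF        PV=CF/(1+0.044)^t    t·PV
  1        23.75        22.7490        22.7490
  2        23.75        21.7903        43.5805
  3        23.75        20.8719        62.6157
  4        23.75        19.9922        79.9690
  5        23.75        19.1497        95.7483
  6        23.75        18.3426       110.0555
  7        23.75        17.5695       122.9867
  8     1,023.75       725.4207     5,803.3654
  Σ                    865.8859     6,341.0702
Price P = Σ PV = 865.8859.
Macaulay duration = Σ(t·PV) / P = 6,341.0702 / 865.8859 = 7.32322 half-year periods.
In years: 7.32322 / 2 = 3.66161 years.

3.6616 years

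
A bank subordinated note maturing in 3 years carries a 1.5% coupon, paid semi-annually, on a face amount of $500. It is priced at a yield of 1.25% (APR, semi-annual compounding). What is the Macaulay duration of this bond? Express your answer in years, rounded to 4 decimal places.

Periodic yield y = 0.00625. Discount each cash flow and weight by its period:
  t   CF        PV=CF/(1+0.00625)^t    t·PV
  1         3.75         3.7267         3.7267
  2         3.75         3.7036         7.4071
  3         3.75         3.6806        11.0417
  4         3.75         3.6577        14.6308
  5         3.75         3.6350        18.1749
  6       503.75       485.2658     2,911.5949
  Σ                    503.6693     2,966.5761
Price P = Σ PV = 503.6693.
Macaulay duration = Σ(t·PV) / P = 2,966.5761 / 503.6693 = 5.88993 half-year periods.
In years: 5.88993 / 2 = 2.94496 years.

2.9450 years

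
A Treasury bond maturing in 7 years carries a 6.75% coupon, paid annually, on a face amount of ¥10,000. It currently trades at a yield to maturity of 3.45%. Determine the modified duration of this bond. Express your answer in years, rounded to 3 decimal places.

Periodic yield y = 0.0345. First find Macaulay duration:
  t   CF        PV=CF/(1+0.0345)^t    t·PV
  1       675.00       652.4891       652.4891
  2       675.00       630.7290     1,261.4580
  3       675.00       609.6945     1,829.0835
  4       675.00       589.3615     2,357.4462
  5       675.00       569.7067     2,848.5333
  6       675.00       550.7073     3,304.2436
  7    10,675.00     8,418.8819    58,932.1735
  Σ                 12,021.5700    71,185.4272
P = 12,021.5700; Macaulay duration = 71,185.4272 / 12,021.5700 = 5.92148 years.
Modified duration = D_Mac / (1 + y) = 5.92148 / 1.0345 = 5.72400 years.

5.724 years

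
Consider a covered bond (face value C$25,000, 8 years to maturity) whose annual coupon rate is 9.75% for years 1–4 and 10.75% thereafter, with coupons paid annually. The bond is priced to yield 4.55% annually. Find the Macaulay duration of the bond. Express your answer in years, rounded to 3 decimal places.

6.220 years

Periodic yield y = 0.0455. Discount each cash flow and weight by its year:
  t   CF        PV=CF/(1+0.0455)^t    t·PV
  1     2,437.50     2,331.4204     2,331.4204
  2     2,437.50     2,229.9573     4,459.9146
  3     2,437.50     2,132.9099     6,398.7297
  4     2,437.50     2,040.0860     8,160.3440
  5     2,687.50     2,151.4353    10,757.1764
  6     2,687.50     2,057.8052    12,346.8309
  7     2,687.50     1,968.2498    13,777.7485
  8    27,687.50    19,395.0742   155,160.5939
  Σ                 34,306.9381   213,392.7585
Price P = Σ PV = 34,306.9381.
Macaulay duration = Σ(t·PV) / P = 213,392.7585 / 34,306.9381 = 6.22011 years.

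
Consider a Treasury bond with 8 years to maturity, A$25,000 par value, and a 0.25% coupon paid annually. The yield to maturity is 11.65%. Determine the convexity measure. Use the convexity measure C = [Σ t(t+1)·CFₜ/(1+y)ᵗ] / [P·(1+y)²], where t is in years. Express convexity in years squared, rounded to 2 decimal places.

With y = 0.1165:
  t   CF        PV=CF/(1+0.1165)^t    t·PV        t(t+1)·PV
  1        62.50        55.9785        55.9785         111.9570
  2        62.50        50.1375       100.2750         300.8249
  3        62.50        44.9059       134.7178         538.8713
  4        62.50        40.2203       160.8811         804.4056
  5        62.50        36.0235       180.1177       1,080.7062
  6        62.50        32.2647       193.5882       1,355.1175
  7        62.50        28.8981       202.2865       1,618.2922
  8    25,062.50    10,378.9775    83,031.8200     747,286.3804
  Σ                 10,667.4060    84,059.6649     753,096.5552
P = 10,667.4060.
Convexity = Σ t(t+1)·PV / [P·(1+y)²] = 753,096.5552 / (10,667.4060 × 1.246572) = 56.63363.

56.63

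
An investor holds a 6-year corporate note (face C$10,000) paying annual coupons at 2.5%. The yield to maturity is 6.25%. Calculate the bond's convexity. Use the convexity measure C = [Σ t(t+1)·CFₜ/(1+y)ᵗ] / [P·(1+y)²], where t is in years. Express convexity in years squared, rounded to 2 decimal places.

33.93

With y = 0.0625:
  t   CF        PV=CF/(1+0.0625)^t    t·PV        t(t+1)·PV
  1       250.00       235.2941       235.2941         470.5882
  2       250.00       221.4533       442.9066       1,328.7197
  3       250.00       208.4266       625.2799       2,501.1195
  4       250.00       196.1662       784.6649       3,923.3247
  5       250.00       184.6270       923.1352       5,538.8113
  6    10,250.00     7,124.4318    42,746.5908     299,226.1353
  Σ                  8,170.3991    45,757.8715     312,988.6987
P = 8,170.3991.
Convexity = Σ t(t+1)·PV / [P·(1+y)²] = 312,988.6987 / (8,170.3991 × 1.128906) = 33.93341.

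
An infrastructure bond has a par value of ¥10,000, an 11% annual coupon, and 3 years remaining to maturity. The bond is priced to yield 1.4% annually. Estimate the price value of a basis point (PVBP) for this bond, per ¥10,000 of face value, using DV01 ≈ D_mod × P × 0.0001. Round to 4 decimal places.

¥3.4679

Periodic yield y = 0.014.
  t   CF        PV=CF/(1+0.014)^t    t·PV
  1     1,100.00     1,084.8126     1,084.8126
  2     1,100.00     1,069.8349     2,139.6699
  3    11,100.00    10,646.5553    31,939.6659
  Σ                 12,801.2028    35,164.1484
P = 12,801.2028; D_Mac = 2.74694 yrs; D_mod = 2.70901 yrs.
DV01 ≈ 2.70901 × 12,801.2028 × 0.0001 = 3.467865.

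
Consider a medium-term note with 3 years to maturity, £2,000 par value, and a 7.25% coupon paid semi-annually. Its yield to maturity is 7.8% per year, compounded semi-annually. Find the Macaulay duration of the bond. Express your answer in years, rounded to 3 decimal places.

Periodic yield y = 0.039. Discount each cash flow and weight by its period:
  t   CF        PV=CF/(1+0.039)^t    t·PV
  1        72.50        69.7786        69.7786
  2        72.50        67.1594       134.3188
  3        72.50        64.6385       193.9155
  4        72.50        62.2122       248.8489
  5        72.50        59.8770       299.3852
  6     2,072.50     1,647.4083     9,884.4499
  Σ                  1,971.0741    10,830.6970
Price P = Σ PV = 1,971.0741.
Macaulay duration = Σ(t·PV) / P = 10,830.6970 / 1,971.0741 = 5.49482 half-year periods.
In years: 5.49482 / 2 = 2.74741 years.

2.747 years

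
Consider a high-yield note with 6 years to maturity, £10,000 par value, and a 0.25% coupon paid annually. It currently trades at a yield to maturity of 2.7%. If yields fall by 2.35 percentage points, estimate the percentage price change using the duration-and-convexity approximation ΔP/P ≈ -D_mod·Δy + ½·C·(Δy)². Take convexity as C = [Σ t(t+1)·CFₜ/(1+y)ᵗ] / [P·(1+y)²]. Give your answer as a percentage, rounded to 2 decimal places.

With y = 0.027:
  t   CF        PV=CF/(1+0.027)^t    t·PV        t(t+1)·PV
  1        25.00        24.3427        24.3427          48.6855
  2        25.00        23.7028        47.4055         142.2166
  3        25.00        23.0796        69.2389         276.9555
  4        25.00        22.4729        89.8914         449.4571
  5        25.00        21.8820       109.4102         656.4612
  6    10,025.00     8,544.0094    51,264.0567     358,848.3966
  Σ                  8,659.4895    51,604.3454     360,422.1725
P = 8,659.4895; D_Mac = 5.95928 yrs; D_mod = 5.80261 yrs; C = 39.46193.
Duration effect: -5.80261 × (-0.0235) = +0.136361
Convexity effect: 0.5 × 39.46193 × (-0.0235)² = +0.0108964
ΔP/P ≈ +0.136361 + 0.0108964 = +0.147258 = +14.7258%.

+14.73%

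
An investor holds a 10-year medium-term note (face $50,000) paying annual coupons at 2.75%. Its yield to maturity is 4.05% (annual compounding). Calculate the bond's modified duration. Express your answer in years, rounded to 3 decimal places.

8.457 years

Periodic yield y = 0.0405. First find Macaulay duration:
  t   CF        PV=CF/(1+0.0405)^t    t·PV
  1     1,375.00     1,321.4801     1,321.4801
  2     1,375.00     1,270.0433     2,540.0866
  3     1,375.00     1,220.6087     3,661.8260
  4     1,375.00     1,173.0982     4,692.3927
  5     1,375.00     1,127.4370     5,637.1849
  6     1,375.00     1,083.5531     6,501.3185
  7     1,375.00     1,041.3773     7,289.6411
  8     1,375.00     1,000.8432     8,006.7452
  9     1,375.00       961.8867     8,656.9806
  10   51,375.00    34,540.6884   345,406.8844
  Σ                 44,741.0159   393,714.5401
P = 44,741.0159; Macaulay duration = 393,714.5401 / 44,741.0159 = 8.79986 years.
Modified duration = D_Mac / (1 + y) = 8.79986 / 1.0405 = 8.45733 years.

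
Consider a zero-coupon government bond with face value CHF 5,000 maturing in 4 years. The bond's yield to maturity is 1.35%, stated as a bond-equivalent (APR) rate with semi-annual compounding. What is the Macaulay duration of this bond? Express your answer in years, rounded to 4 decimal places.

4.0000 years

A zero-coupon bond has a single cash flow at maturity, so its Macaulay duration equals its maturity: 4 years.
(Equivalently: 8 semi-annual periods ÷ 2 = 4 years.)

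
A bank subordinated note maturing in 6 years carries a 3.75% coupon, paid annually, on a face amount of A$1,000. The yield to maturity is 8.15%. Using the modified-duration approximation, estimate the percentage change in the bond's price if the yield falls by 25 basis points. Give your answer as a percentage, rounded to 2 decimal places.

+1.25%

Periodic yield y = 0.0815. Modified duration first:
  t   CF        PV=CF/(1+0.0815)^t    t·PV
  1        37.50        34.6741        34.6741
  2        37.50        32.0611        64.1222
  3        37.50        29.6450        88.9350
  4        37.50        27.4110       109.6441
  5        37.50        25.3454       126.7269
  6     1,037.50       648.3790     3,890.2742
  Σ                    797.5156     4,314.3764
P = 797.5156; D_Mac = 5.40977 yrs; D_mod = 5.40977/(1+0.0815) = 5.00210 yrs.
ΔP/P ≈ -D_mod · Δy = -5.00210 × (-0.0025) = +0.012505 = +1.2505%.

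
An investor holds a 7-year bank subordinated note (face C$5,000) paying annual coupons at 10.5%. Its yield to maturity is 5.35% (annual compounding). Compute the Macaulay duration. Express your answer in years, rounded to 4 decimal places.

5.5130 years

Periodic yield y = 0.0535. Discount each cash flow and weight by its year:
  t   CF        PV=CF/(1+0.0535)^t    t·PV
  1       525.00       498.3389       498.3389
  2       525.00       473.0317       946.0634
  3       525.00       449.0097     1,347.0290
  4       525.00       426.2076     1,704.8302
  5       525.00       404.5634     2,022.8171
  6       525.00       384.0184     2,304.1106
  7     5,525.00     3,836.1051    26,852.7360
  Σ                  6,471.2747    35,675.9251
Price P = Σ PV = 6,471.2747.
Macaulay duration = Σ(t·PV) / P = 35,675.9251 / 6,471.2747 = 5.51297 years.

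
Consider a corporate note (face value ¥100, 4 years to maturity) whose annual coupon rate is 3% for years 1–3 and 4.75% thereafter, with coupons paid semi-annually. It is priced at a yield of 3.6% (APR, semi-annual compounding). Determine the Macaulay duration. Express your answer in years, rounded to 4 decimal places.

Periodic yield y = 0.018. Discount each cash flow and weight by its period:
  t   CF        PV=CF/(1+0.018)^t    t·PV
  1        1.500         1.4735         1.4735
  2        1.500         1.4474         2.8948
  3        1.500         1.4218         4.2655
  4        1.500         1.3967         5.5868
  5        1.500         1.3720         6.8600
  6        1.500         1.3477         8.0864
  7        2.375         2.0962        14.6733
  8      102.375        88.7589       710.0708
  Σ                     99.3142       753.9111
Price P = Σ PV = 99.3142.
Macaulay duration = Σ(t·PV) / P = 753.9111 / 99.3142 = 7.59117 half-year periods.
In years: 7.59117 / 2 = 3.79559 years.

3.7956 years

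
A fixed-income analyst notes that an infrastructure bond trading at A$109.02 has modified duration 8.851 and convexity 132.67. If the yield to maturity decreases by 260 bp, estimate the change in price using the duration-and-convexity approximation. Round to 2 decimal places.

Duration effect: -D_mod·Δy = -8.851 × (-0.026) = +0.230126
Convexity effect: ½·C·(Δy)² = 0.5 × 132.67 × (-0.026)² = +0.04484246
ΔP/P ≈ +0.230126 + 0.04484246 = +0.27496846
ΔP ≈ 109.02 × (+0.27496846) = +29.9770615092.

+A$29.98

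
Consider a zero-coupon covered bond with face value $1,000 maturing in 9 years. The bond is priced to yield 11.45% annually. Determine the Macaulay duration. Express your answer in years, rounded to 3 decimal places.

A zero-coupon bond has a single cash flow at maturity, so its Macaulay duration equals its maturity: 9 years.

9.000 years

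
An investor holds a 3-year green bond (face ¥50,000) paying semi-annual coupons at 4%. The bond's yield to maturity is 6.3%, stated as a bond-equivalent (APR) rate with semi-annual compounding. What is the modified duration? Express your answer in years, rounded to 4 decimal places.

Periodic yield y = 0.0315. First find Macaulay duration:
  t   CF        PV=CF/(1+0.0315)^t    t·PV
  1     1,000.00       969.4619       969.4619
  2     1,000.00       939.8565     1,879.7129
  3     1,000.00       911.1551     2,733.4653
  4     1,000.00       883.3302     3,533.3207
  5     1,000.00       856.3550     4,281.7750
  6    51,000.00    42,340.3830   254,042.2980
  Σ                 46,900.5417   267,440.0339
P = 46,900.5417; Macaulay duration = 267,440.0339 / 46,900.5417 = 5.70228 half-year periods = 2.85114 years.
Modified duration = D_Mac / (1 + y) = 2.85114 / 1.0315 = 2.76407 years.

2.7641 years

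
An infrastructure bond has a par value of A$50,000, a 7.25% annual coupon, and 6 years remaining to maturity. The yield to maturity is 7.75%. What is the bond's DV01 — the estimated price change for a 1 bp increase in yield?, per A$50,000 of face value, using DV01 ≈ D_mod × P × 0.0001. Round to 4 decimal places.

Periodic yield y = 0.0775.
  t   CF        PV=CF/(1+0.0775)^t    t·PV
  1     3,625.00     3,364.2691     3,364.2691
  2     3,625.00     3,122.2915     6,244.5831
  3     3,625.00     2,897.7184     8,693.1551
  4     3,625.00     2,689.2978    10,757.1912
  5     3,625.00     2,495.8680    12,479.3401
  6    53,625.00    34,266.0175   205,596.1049
  Σ                 48,835.4624   247,134.6436
P = 48,835.4624; D_Mac = 5.06056 yrs; D_mod = 4.69657 yrs.
DV01 ≈ 4.69657 × 48,835.4624 × 0.0001 = 22.935930.

A$22.9359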